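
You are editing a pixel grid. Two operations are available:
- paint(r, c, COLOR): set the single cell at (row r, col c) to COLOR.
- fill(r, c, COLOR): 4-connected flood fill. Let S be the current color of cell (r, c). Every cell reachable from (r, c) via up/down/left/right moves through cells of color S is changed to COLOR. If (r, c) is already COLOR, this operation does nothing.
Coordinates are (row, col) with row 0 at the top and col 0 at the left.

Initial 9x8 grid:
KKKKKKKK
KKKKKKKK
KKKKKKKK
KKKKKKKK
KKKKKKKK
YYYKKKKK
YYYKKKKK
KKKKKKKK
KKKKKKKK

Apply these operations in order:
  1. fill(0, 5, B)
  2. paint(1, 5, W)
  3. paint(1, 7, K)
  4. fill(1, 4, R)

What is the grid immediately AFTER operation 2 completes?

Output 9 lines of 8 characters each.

Answer: BBBBBBBB
BBBBBWBB
BBBBBBBB
BBBBBBBB
BBBBBBBB
YYYBBBBB
YYYBBBBB
BBBBBBBB
BBBBBBBB

Derivation:
After op 1 fill(0,5,B) [66 cells changed]:
BBBBBBBB
BBBBBBBB
BBBBBBBB
BBBBBBBB
BBBBBBBB
YYYBBBBB
YYYBBBBB
BBBBBBBB
BBBBBBBB
After op 2 paint(1,5,W):
BBBBBBBB
BBBBBWBB
BBBBBBBB
BBBBBBBB
BBBBBBBB
YYYBBBBB
YYYBBBBB
BBBBBBBB
BBBBBBBB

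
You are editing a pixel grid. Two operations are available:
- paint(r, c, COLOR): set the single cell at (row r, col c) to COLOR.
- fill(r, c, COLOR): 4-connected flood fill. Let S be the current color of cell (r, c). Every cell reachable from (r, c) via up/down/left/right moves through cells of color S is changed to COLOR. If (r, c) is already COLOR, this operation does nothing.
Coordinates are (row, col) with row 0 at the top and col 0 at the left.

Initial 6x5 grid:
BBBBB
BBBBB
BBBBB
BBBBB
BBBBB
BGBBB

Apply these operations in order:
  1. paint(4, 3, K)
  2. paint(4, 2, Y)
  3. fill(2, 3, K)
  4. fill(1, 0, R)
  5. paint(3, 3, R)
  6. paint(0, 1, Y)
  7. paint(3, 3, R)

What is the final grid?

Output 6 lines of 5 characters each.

Answer: RYRRR
RRRRR
RRRRR
RRRRR
RRYRR
RGRRR

Derivation:
After op 1 paint(4,3,K):
BBBBB
BBBBB
BBBBB
BBBBB
BBBKB
BGBBB
After op 2 paint(4,2,Y):
BBBBB
BBBBB
BBBBB
BBBBB
BBYKB
BGBBB
After op 3 fill(2,3,K) [27 cells changed]:
KKKKK
KKKKK
KKKKK
KKKKK
KKYKK
KGKKK
After op 4 fill(1,0,R) [28 cells changed]:
RRRRR
RRRRR
RRRRR
RRRRR
RRYRR
RGRRR
After op 5 paint(3,3,R):
RRRRR
RRRRR
RRRRR
RRRRR
RRYRR
RGRRR
After op 6 paint(0,1,Y):
RYRRR
RRRRR
RRRRR
RRRRR
RRYRR
RGRRR
After op 7 paint(3,3,R):
RYRRR
RRRRR
RRRRR
RRRRR
RRYRR
RGRRR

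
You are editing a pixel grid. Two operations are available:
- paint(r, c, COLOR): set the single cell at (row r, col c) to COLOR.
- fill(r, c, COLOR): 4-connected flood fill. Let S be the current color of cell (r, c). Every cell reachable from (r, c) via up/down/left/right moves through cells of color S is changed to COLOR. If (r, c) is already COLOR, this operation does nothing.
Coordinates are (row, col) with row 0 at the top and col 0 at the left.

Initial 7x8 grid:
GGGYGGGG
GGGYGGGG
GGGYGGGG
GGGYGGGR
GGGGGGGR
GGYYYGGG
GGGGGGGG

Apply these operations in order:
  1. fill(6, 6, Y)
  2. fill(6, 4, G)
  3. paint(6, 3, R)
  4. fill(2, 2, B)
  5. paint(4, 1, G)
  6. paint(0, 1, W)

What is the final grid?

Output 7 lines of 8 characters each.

Answer: BWBBBBBB
BBBBBBBB
BBBBBBBB
BBBBBBBR
BGBBBBBR
BBBBBBBB
BBBRBBBB

Derivation:
After op 1 fill(6,6,Y) [47 cells changed]:
YYYYYYYY
YYYYYYYY
YYYYYYYY
YYYYYYYR
YYYYYYYR
YYYYYYYY
YYYYYYYY
After op 2 fill(6,4,G) [54 cells changed]:
GGGGGGGG
GGGGGGGG
GGGGGGGG
GGGGGGGR
GGGGGGGR
GGGGGGGG
GGGGGGGG
After op 3 paint(6,3,R):
GGGGGGGG
GGGGGGGG
GGGGGGGG
GGGGGGGR
GGGGGGGR
GGGGGGGG
GGGRGGGG
After op 4 fill(2,2,B) [53 cells changed]:
BBBBBBBB
BBBBBBBB
BBBBBBBB
BBBBBBBR
BBBBBBBR
BBBBBBBB
BBBRBBBB
After op 5 paint(4,1,G):
BBBBBBBB
BBBBBBBB
BBBBBBBB
BBBBBBBR
BGBBBBBR
BBBBBBBB
BBBRBBBB
After op 6 paint(0,1,W):
BWBBBBBB
BBBBBBBB
BBBBBBBB
BBBBBBBR
BGBBBBBR
BBBBBBBB
BBBRBBBB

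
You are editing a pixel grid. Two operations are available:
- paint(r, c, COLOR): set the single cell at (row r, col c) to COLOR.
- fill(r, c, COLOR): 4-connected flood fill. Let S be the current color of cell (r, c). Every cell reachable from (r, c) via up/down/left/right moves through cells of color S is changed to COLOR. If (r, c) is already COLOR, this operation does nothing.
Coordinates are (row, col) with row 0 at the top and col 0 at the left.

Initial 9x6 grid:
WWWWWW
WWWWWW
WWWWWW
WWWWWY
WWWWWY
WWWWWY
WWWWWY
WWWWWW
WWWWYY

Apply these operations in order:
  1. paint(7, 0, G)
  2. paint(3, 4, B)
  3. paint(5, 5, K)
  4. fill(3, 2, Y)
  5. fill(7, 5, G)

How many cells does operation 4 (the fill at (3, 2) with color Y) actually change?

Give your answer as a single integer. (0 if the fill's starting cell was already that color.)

Answer: 46

Derivation:
After op 1 paint(7,0,G):
WWWWWW
WWWWWW
WWWWWW
WWWWWY
WWWWWY
WWWWWY
WWWWWY
GWWWWW
WWWWYY
After op 2 paint(3,4,B):
WWWWWW
WWWWWW
WWWWWW
WWWWBY
WWWWWY
WWWWWY
WWWWWY
GWWWWW
WWWWYY
After op 3 paint(5,5,K):
WWWWWW
WWWWWW
WWWWWW
WWWWBY
WWWWWY
WWWWWK
WWWWWY
GWWWWW
WWWWYY
After op 4 fill(3,2,Y) [46 cells changed]:
YYYYYY
YYYYYY
YYYYYY
YYYYBY
YYYYYY
YYYYYK
YYYYYY
GYYYYY
YYYYYY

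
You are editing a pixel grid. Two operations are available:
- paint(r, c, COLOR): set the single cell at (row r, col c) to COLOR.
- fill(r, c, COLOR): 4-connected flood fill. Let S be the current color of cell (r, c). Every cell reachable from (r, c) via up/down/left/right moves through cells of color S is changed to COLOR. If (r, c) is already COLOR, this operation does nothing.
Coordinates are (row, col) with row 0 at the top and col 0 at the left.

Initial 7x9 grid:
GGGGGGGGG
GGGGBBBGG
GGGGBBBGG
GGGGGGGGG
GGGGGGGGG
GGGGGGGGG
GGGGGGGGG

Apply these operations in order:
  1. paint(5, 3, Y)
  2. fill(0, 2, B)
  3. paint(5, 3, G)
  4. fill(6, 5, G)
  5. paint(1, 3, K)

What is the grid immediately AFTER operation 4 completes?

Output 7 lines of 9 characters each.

After op 1 paint(5,3,Y):
GGGGGGGGG
GGGGBBBGG
GGGGBBBGG
GGGGGGGGG
GGGGGGGGG
GGGYGGGGG
GGGGGGGGG
After op 2 fill(0,2,B) [56 cells changed]:
BBBBBBBBB
BBBBBBBBB
BBBBBBBBB
BBBBBBBBB
BBBBBBBBB
BBBYBBBBB
BBBBBBBBB
After op 3 paint(5,3,G):
BBBBBBBBB
BBBBBBBBB
BBBBBBBBB
BBBBBBBBB
BBBBBBBBB
BBBGBBBBB
BBBBBBBBB
After op 4 fill(6,5,G) [62 cells changed]:
GGGGGGGGG
GGGGGGGGG
GGGGGGGGG
GGGGGGGGG
GGGGGGGGG
GGGGGGGGG
GGGGGGGGG

Answer: GGGGGGGGG
GGGGGGGGG
GGGGGGGGG
GGGGGGGGG
GGGGGGGGG
GGGGGGGGG
GGGGGGGGG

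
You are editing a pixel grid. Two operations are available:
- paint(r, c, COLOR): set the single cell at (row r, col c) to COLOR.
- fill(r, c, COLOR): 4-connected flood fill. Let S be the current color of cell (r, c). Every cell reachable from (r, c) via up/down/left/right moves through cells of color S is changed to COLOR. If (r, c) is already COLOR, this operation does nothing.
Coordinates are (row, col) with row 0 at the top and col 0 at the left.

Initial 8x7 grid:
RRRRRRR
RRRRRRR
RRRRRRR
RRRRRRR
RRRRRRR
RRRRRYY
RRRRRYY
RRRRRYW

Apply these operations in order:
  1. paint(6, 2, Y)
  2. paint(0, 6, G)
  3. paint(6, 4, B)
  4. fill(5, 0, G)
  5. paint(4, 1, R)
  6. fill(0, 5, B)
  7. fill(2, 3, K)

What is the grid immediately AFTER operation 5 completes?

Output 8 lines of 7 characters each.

Answer: GGGGGGG
GGGGGGG
GGGGGGG
GGGGGGG
GRGGGGG
GGGGGYY
GGYGBYY
GGGGGYW

Derivation:
After op 1 paint(6,2,Y):
RRRRRRR
RRRRRRR
RRRRRRR
RRRRRRR
RRRRRRR
RRRRRYY
RRYRRYY
RRRRRYW
After op 2 paint(0,6,G):
RRRRRRG
RRRRRRR
RRRRRRR
RRRRRRR
RRRRRRR
RRRRRYY
RRYRRYY
RRRRRYW
After op 3 paint(6,4,B):
RRRRRRG
RRRRRRR
RRRRRRR
RRRRRRR
RRRRRRR
RRRRRYY
RRYRBYY
RRRRRYW
After op 4 fill(5,0,G) [47 cells changed]:
GGGGGGG
GGGGGGG
GGGGGGG
GGGGGGG
GGGGGGG
GGGGGYY
GGYGBYY
GGGGGYW
After op 5 paint(4,1,R):
GGGGGGG
GGGGGGG
GGGGGGG
GGGGGGG
GRGGGGG
GGGGGYY
GGYGBYY
GGGGGYW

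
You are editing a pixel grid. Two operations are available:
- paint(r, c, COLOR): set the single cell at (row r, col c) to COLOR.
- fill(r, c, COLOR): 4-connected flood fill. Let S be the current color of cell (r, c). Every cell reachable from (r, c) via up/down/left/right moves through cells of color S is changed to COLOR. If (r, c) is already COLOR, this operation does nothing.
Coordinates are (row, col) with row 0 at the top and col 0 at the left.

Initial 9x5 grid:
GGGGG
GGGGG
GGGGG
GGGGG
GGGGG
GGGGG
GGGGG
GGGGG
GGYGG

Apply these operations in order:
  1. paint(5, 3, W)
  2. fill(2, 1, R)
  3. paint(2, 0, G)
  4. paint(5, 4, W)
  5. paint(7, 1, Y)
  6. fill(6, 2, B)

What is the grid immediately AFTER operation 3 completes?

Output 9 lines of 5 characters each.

After op 1 paint(5,3,W):
GGGGG
GGGGG
GGGGG
GGGGG
GGGGG
GGGWG
GGGGG
GGGGG
GGYGG
After op 2 fill(2,1,R) [43 cells changed]:
RRRRR
RRRRR
RRRRR
RRRRR
RRRRR
RRRWR
RRRRR
RRRRR
RRYRR
After op 3 paint(2,0,G):
RRRRR
RRRRR
GRRRR
RRRRR
RRRRR
RRRWR
RRRRR
RRRRR
RRYRR

Answer: RRRRR
RRRRR
GRRRR
RRRRR
RRRRR
RRRWR
RRRRR
RRRRR
RRYRR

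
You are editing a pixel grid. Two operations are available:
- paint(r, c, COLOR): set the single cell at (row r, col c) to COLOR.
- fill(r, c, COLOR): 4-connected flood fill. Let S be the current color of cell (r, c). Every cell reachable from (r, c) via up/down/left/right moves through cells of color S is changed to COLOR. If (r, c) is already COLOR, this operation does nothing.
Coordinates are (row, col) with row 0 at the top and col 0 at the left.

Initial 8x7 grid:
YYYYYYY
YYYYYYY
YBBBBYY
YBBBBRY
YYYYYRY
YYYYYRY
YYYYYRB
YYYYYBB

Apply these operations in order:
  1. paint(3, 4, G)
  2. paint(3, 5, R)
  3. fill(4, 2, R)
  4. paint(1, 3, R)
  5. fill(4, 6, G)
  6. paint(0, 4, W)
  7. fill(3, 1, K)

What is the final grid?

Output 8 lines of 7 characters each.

After op 1 paint(3,4,G):
YYYYYYY
YYYYYYY
YBBBBYY
YBBBGRY
YYYYYRY
YYYYYRY
YYYYYRB
YYYYYBB
After op 2 paint(3,5,R):
YYYYYYY
YYYYYYY
YBBBBYY
YBBBGRY
YYYYYRY
YYYYYRY
YYYYYRB
YYYYYBB
After op 3 fill(4,2,R) [41 cells changed]:
RRRRRRR
RRRRRRR
RBBBBRR
RBBBGRR
RRRRRRR
RRRRRRR
RRRRRRB
RRRRRBB
After op 4 paint(1,3,R):
RRRRRRR
RRRRRRR
RBBBBRR
RBBBGRR
RRRRRRR
RRRRRRR
RRRRRRB
RRRRRBB
After op 5 fill(4,6,G) [45 cells changed]:
GGGGGGG
GGGGGGG
GBBBBGG
GBBBGGG
GGGGGGG
GGGGGGG
GGGGGGB
GGGGGBB
After op 6 paint(0,4,W):
GGGGWGG
GGGGGGG
GBBBBGG
GBBBGGG
GGGGGGG
GGGGGGG
GGGGGGB
GGGGGBB
After op 7 fill(3,1,K) [7 cells changed]:
GGGGWGG
GGGGGGG
GKKKKGG
GKKKGGG
GGGGGGG
GGGGGGG
GGGGGGB
GGGGGBB

Answer: GGGGWGG
GGGGGGG
GKKKKGG
GKKKGGG
GGGGGGG
GGGGGGG
GGGGGGB
GGGGGBB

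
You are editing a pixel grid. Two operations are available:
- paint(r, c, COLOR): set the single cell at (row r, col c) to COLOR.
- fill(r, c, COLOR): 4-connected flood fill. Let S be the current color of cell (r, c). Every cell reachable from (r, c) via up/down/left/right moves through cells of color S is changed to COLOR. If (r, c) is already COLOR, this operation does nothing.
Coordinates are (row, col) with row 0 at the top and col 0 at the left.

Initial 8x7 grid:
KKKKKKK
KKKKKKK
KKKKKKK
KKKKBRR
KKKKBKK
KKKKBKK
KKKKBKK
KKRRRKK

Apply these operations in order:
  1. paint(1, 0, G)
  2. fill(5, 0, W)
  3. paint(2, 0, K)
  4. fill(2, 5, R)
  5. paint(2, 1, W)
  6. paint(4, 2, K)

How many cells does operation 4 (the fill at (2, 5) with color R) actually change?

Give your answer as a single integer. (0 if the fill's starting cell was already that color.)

Answer: 37

Derivation:
After op 1 paint(1,0,G):
KKKKKKK
GKKKKKK
KKKKKKK
KKKKBRR
KKKKBKK
KKKKBKK
KKKKBKK
KKRRRKK
After op 2 fill(5,0,W) [38 cells changed]:
WWWWWWW
GWWWWWW
WWWWWWW
WWWWBRR
WWWWBKK
WWWWBKK
WWWWBKK
WWRRRKK
After op 3 paint(2,0,K):
WWWWWWW
GWWWWWW
KWWWWWW
WWWWBRR
WWWWBKK
WWWWBKK
WWWWBKK
WWRRRKK
After op 4 fill(2,5,R) [37 cells changed]:
RRRRRRR
GRRRRRR
KRRRRRR
RRRRBRR
RRRRBKK
RRRRBKK
RRRRBKK
RRRRRKK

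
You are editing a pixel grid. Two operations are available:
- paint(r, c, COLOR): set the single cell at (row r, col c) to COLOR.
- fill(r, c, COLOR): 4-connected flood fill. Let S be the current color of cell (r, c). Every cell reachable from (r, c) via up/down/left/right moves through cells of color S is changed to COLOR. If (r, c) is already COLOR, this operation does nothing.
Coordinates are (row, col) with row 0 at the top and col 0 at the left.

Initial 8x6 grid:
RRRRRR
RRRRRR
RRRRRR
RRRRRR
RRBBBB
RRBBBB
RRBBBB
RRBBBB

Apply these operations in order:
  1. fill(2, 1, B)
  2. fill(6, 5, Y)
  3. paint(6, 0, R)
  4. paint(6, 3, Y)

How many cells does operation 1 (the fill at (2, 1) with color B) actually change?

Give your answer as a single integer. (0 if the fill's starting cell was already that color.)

After op 1 fill(2,1,B) [32 cells changed]:
BBBBBB
BBBBBB
BBBBBB
BBBBBB
BBBBBB
BBBBBB
BBBBBB
BBBBBB

Answer: 32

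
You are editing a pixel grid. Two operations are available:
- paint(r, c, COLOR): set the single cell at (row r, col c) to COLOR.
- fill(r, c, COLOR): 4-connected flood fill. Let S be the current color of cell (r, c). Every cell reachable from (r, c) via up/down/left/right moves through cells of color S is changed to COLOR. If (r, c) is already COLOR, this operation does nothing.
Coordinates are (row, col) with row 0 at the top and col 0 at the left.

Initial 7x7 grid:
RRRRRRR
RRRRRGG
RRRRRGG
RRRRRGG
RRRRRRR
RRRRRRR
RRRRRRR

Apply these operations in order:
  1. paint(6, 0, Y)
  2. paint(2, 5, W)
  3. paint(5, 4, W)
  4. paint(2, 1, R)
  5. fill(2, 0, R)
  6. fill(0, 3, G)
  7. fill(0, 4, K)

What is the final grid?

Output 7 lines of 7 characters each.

Answer: KKKKKKK
KKKKKKK
KKKKKWK
KKKKKKK
KKKKKKK
KKKKWKK
YKKKKKK

Derivation:
After op 1 paint(6,0,Y):
RRRRRRR
RRRRRGG
RRRRRGG
RRRRRGG
RRRRRRR
RRRRRRR
YRRRRRR
After op 2 paint(2,5,W):
RRRRRRR
RRRRRGG
RRRRRWG
RRRRRGG
RRRRRRR
RRRRRRR
YRRRRRR
After op 3 paint(5,4,W):
RRRRRRR
RRRRRGG
RRRRRWG
RRRRRGG
RRRRRRR
RRRRWRR
YRRRRRR
After op 4 paint(2,1,R):
RRRRRRR
RRRRRGG
RRRRRWG
RRRRRGG
RRRRRRR
RRRRWRR
YRRRRRR
After op 5 fill(2,0,R) [0 cells changed]:
RRRRRRR
RRRRRGG
RRRRRWG
RRRRRGG
RRRRRRR
RRRRWRR
YRRRRRR
After op 6 fill(0,3,G) [41 cells changed]:
GGGGGGG
GGGGGGG
GGGGGWG
GGGGGGG
GGGGGGG
GGGGWGG
YGGGGGG
After op 7 fill(0,4,K) [46 cells changed]:
KKKKKKK
KKKKKKK
KKKKKWK
KKKKKKK
KKKKKKK
KKKKWKK
YKKKKKK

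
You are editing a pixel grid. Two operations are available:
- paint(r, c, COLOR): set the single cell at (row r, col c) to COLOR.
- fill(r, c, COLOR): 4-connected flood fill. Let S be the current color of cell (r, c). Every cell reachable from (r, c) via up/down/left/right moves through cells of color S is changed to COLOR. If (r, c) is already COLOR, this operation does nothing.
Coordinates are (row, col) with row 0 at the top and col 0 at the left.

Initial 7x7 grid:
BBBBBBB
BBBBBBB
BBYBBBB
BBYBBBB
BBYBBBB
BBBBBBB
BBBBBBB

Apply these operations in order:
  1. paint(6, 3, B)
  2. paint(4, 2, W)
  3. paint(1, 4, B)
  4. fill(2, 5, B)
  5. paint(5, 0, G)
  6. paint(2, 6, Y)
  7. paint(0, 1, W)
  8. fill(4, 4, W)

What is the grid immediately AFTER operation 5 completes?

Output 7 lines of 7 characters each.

Answer: BBBBBBB
BBBBBBB
BBYBBBB
BBYBBBB
BBWBBBB
GBBBBBB
BBBBBBB

Derivation:
After op 1 paint(6,3,B):
BBBBBBB
BBBBBBB
BBYBBBB
BBYBBBB
BBYBBBB
BBBBBBB
BBBBBBB
After op 2 paint(4,2,W):
BBBBBBB
BBBBBBB
BBYBBBB
BBYBBBB
BBWBBBB
BBBBBBB
BBBBBBB
After op 3 paint(1,4,B):
BBBBBBB
BBBBBBB
BBYBBBB
BBYBBBB
BBWBBBB
BBBBBBB
BBBBBBB
After op 4 fill(2,5,B) [0 cells changed]:
BBBBBBB
BBBBBBB
BBYBBBB
BBYBBBB
BBWBBBB
BBBBBBB
BBBBBBB
After op 5 paint(5,0,G):
BBBBBBB
BBBBBBB
BBYBBBB
BBYBBBB
BBWBBBB
GBBBBBB
BBBBBBB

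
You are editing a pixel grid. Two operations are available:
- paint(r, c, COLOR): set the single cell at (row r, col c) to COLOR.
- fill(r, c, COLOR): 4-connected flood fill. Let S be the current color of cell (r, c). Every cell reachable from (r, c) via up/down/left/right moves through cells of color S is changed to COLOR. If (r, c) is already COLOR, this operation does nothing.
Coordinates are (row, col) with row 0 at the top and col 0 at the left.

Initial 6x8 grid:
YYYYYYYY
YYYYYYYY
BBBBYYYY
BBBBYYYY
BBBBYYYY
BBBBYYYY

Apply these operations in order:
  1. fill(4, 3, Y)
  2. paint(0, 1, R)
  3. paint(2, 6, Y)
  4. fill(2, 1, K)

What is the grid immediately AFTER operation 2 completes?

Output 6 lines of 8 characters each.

After op 1 fill(4,3,Y) [16 cells changed]:
YYYYYYYY
YYYYYYYY
YYYYYYYY
YYYYYYYY
YYYYYYYY
YYYYYYYY
After op 2 paint(0,1,R):
YRYYYYYY
YYYYYYYY
YYYYYYYY
YYYYYYYY
YYYYYYYY
YYYYYYYY

Answer: YRYYYYYY
YYYYYYYY
YYYYYYYY
YYYYYYYY
YYYYYYYY
YYYYYYYY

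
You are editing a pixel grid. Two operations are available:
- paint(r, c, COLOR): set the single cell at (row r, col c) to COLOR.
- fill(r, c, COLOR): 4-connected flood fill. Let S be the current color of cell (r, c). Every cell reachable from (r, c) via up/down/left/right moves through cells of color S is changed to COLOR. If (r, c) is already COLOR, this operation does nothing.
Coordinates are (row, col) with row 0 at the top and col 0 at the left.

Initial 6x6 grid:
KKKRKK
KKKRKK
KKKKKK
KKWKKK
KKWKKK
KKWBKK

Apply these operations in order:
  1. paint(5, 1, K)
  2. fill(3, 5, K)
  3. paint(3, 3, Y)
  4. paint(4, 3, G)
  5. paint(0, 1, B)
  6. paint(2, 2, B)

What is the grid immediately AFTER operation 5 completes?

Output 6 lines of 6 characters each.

After op 1 paint(5,1,K):
KKKRKK
KKKRKK
KKKKKK
KKWKKK
KKWKKK
KKWBKK
After op 2 fill(3,5,K) [0 cells changed]:
KKKRKK
KKKRKK
KKKKKK
KKWKKK
KKWKKK
KKWBKK
After op 3 paint(3,3,Y):
KKKRKK
KKKRKK
KKKKKK
KKWYKK
KKWKKK
KKWBKK
After op 4 paint(4,3,G):
KKKRKK
KKKRKK
KKKKKK
KKWYKK
KKWGKK
KKWBKK
After op 5 paint(0,1,B):
KBKRKK
KKKRKK
KKKKKK
KKWYKK
KKWGKK
KKWBKK

Answer: KBKRKK
KKKRKK
KKKKKK
KKWYKK
KKWGKK
KKWBKK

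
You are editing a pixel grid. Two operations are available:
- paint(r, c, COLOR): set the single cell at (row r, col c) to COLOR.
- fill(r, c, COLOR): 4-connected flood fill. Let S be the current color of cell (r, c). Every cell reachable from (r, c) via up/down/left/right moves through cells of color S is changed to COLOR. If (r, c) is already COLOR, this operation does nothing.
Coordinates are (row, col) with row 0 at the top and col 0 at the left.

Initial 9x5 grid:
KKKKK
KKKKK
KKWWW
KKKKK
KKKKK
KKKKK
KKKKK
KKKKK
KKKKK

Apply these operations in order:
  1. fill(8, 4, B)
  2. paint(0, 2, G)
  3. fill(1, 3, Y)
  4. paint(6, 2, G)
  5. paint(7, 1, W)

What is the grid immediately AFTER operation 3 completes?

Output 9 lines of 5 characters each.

After op 1 fill(8,4,B) [42 cells changed]:
BBBBB
BBBBB
BBWWW
BBBBB
BBBBB
BBBBB
BBBBB
BBBBB
BBBBB
After op 2 paint(0,2,G):
BBGBB
BBBBB
BBWWW
BBBBB
BBBBB
BBBBB
BBBBB
BBBBB
BBBBB
After op 3 fill(1,3,Y) [41 cells changed]:
YYGYY
YYYYY
YYWWW
YYYYY
YYYYY
YYYYY
YYYYY
YYYYY
YYYYY

Answer: YYGYY
YYYYY
YYWWW
YYYYY
YYYYY
YYYYY
YYYYY
YYYYY
YYYYY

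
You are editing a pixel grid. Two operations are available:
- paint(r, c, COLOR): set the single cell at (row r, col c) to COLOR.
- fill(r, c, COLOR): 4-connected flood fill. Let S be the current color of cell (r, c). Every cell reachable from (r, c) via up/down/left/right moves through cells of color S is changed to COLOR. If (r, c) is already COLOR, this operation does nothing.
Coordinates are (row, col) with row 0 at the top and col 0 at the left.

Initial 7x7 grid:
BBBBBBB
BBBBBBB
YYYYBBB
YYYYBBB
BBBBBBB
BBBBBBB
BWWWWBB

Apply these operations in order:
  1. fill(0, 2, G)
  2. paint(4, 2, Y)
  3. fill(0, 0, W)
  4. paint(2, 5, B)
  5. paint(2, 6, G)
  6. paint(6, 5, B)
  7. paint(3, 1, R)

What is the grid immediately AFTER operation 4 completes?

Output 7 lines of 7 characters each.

After op 1 fill(0,2,G) [37 cells changed]:
GGGGGGG
GGGGGGG
YYYYGGG
YYYYGGG
GGGGGGG
GGGGGGG
GWWWWGG
After op 2 paint(4,2,Y):
GGGGGGG
GGGGGGG
YYYYGGG
YYYYGGG
GGYGGGG
GGGGGGG
GWWWWGG
After op 3 fill(0,0,W) [36 cells changed]:
WWWWWWW
WWWWWWW
YYYYWWW
YYYYWWW
WWYWWWW
WWWWWWW
WWWWWWW
After op 4 paint(2,5,B):
WWWWWWW
WWWWWWW
YYYYWBW
YYYYWWW
WWYWWWW
WWWWWWW
WWWWWWW

Answer: WWWWWWW
WWWWWWW
YYYYWBW
YYYYWWW
WWYWWWW
WWWWWWW
WWWWWWW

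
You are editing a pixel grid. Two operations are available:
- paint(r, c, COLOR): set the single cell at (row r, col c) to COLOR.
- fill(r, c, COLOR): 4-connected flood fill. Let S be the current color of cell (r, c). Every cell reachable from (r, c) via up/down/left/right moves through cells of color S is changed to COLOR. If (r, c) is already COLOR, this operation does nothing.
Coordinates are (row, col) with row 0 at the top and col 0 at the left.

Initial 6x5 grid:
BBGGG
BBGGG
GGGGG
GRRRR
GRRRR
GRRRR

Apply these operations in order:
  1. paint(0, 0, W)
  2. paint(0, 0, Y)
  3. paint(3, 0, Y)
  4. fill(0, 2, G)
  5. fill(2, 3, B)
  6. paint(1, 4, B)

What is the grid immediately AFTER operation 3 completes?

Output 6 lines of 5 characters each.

Answer: YBGGG
BBGGG
GGGGG
YRRRR
GRRRR
GRRRR

Derivation:
After op 1 paint(0,0,W):
WBGGG
BBGGG
GGGGG
GRRRR
GRRRR
GRRRR
After op 2 paint(0,0,Y):
YBGGG
BBGGG
GGGGG
GRRRR
GRRRR
GRRRR
After op 3 paint(3,0,Y):
YBGGG
BBGGG
GGGGG
YRRRR
GRRRR
GRRRR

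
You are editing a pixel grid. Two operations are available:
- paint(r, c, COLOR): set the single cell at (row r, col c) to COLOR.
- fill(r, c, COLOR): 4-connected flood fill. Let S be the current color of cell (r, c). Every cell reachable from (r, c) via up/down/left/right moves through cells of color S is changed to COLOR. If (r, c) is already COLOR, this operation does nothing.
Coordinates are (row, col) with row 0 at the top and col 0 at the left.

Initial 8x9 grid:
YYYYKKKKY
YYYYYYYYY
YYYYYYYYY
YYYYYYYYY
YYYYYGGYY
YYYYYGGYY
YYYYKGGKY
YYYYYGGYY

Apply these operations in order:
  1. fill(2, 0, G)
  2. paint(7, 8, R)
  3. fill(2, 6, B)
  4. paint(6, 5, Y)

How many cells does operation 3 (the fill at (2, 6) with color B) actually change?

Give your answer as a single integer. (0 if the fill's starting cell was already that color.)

After op 1 fill(2,0,G) [58 cells changed]:
GGGGKKKKG
GGGGGGGGG
GGGGGGGGG
GGGGGGGGG
GGGGGGGGG
GGGGGGGGG
GGGGKGGKG
GGGGGGGGG
After op 2 paint(7,8,R):
GGGGKKKKG
GGGGGGGGG
GGGGGGGGG
GGGGGGGGG
GGGGGGGGG
GGGGGGGGG
GGGGKGGKG
GGGGGGGGR
After op 3 fill(2,6,B) [65 cells changed]:
BBBBKKKKB
BBBBBBBBB
BBBBBBBBB
BBBBBBBBB
BBBBBBBBB
BBBBBBBBB
BBBBKBBKB
BBBBBBBBR

Answer: 65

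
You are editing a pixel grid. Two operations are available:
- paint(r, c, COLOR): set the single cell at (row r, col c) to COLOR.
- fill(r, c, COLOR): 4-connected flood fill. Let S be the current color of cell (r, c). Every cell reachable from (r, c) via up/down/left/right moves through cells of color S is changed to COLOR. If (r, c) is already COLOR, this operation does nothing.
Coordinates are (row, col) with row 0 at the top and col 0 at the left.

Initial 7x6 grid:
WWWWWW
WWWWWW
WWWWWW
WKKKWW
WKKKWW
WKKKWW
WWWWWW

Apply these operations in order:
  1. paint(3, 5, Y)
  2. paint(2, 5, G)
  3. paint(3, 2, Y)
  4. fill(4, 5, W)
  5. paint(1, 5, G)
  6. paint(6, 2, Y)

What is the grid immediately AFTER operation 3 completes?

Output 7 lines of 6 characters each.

Answer: WWWWWW
WWWWWW
WWWWWG
WKYKWY
WKKKWW
WKKKWW
WWWWWW

Derivation:
After op 1 paint(3,5,Y):
WWWWWW
WWWWWW
WWWWWW
WKKKWY
WKKKWW
WKKKWW
WWWWWW
After op 2 paint(2,5,G):
WWWWWW
WWWWWW
WWWWWG
WKKKWY
WKKKWW
WKKKWW
WWWWWW
After op 3 paint(3,2,Y):
WWWWWW
WWWWWW
WWWWWG
WKYKWY
WKKKWW
WKKKWW
WWWWWW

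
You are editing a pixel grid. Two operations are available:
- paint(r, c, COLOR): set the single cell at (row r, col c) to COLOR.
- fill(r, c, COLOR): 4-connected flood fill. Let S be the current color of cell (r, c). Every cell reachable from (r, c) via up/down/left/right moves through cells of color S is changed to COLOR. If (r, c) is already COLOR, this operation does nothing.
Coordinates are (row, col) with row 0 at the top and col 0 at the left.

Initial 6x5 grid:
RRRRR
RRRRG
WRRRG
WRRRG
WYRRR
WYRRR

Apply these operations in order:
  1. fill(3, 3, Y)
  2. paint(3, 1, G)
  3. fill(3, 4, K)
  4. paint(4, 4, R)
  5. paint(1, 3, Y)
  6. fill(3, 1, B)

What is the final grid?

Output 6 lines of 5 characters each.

Answer: YYYYY
YYYYK
WYYYK
WBYYK
WYYYR
WYYYY

Derivation:
After op 1 fill(3,3,Y) [21 cells changed]:
YYYYY
YYYYG
WYYYG
WYYYG
WYYYY
WYYYY
After op 2 paint(3,1,G):
YYYYY
YYYYG
WYYYG
WGYYG
WYYYY
WYYYY
After op 3 fill(3,4,K) [3 cells changed]:
YYYYY
YYYYK
WYYYK
WGYYK
WYYYY
WYYYY
After op 4 paint(4,4,R):
YYYYY
YYYYK
WYYYK
WGYYK
WYYYR
WYYYY
After op 5 paint(1,3,Y):
YYYYY
YYYYK
WYYYK
WGYYK
WYYYR
WYYYY
After op 6 fill(3,1,B) [1 cells changed]:
YYYYY
YYYYK
WYYYK
WBYYK
WYYYR
WYYYY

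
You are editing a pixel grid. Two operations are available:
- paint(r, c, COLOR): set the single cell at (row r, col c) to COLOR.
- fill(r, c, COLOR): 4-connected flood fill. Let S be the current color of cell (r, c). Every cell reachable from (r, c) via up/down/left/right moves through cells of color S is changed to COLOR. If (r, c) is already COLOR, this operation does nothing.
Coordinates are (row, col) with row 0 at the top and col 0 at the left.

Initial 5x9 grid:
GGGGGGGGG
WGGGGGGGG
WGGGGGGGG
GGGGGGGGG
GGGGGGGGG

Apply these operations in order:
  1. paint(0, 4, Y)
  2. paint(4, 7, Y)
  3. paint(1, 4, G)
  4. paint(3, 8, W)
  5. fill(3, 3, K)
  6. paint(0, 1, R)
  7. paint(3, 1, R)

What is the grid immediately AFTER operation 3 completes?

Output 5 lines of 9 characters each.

After op 1 paint(0,4,Y):
GGGGYGGGG
WGGGGGGGG
WGGGGGGGG
GGGGGGGGG
GGGGGGGGG
After op 2 paint(4,7,Y):
GGGGYGGGG
WGGGGGGGG
WGGGGGGGG
GGGGGGGGG
GGGGGGGYG
After op 3 paint(1,4,G):
GGGGYGGGG
WGGGGGGGG
WGGGGGGGG
GGGGGGGGG
GGGGGGGYG

Answer: GGGGYGGGG
WGGGGGGGG
WGGGGGGGG
GGGGGGGGG
GGGGGGGYG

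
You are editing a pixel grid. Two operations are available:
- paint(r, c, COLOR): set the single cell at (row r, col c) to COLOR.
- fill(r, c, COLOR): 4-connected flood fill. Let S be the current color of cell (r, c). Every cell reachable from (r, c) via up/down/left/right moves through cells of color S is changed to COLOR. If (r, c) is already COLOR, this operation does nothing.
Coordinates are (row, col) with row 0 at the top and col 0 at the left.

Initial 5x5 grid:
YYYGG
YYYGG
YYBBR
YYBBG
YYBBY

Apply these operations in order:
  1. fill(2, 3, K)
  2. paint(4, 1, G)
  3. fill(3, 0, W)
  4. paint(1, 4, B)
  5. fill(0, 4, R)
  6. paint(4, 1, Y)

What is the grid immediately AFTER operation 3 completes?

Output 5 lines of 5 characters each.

Answer: WWWGG
WWWGG
WWKKR
WWKKG
WGKKY

Derivation:
After op 1 fill(2,3,K) [6 cells changed]:
YYYGG
YYYGG
YYKKR
YYKKG
YYKKY
After op 2 paint(4,1,G):
YYYGG
YYYGG
YYKKR
YYKKG
YGKKY
After op 3 fill(3,0,W) [11 cells changed]:
WWWGG
WWWGG
WWKKR
WWKKG
WGKKY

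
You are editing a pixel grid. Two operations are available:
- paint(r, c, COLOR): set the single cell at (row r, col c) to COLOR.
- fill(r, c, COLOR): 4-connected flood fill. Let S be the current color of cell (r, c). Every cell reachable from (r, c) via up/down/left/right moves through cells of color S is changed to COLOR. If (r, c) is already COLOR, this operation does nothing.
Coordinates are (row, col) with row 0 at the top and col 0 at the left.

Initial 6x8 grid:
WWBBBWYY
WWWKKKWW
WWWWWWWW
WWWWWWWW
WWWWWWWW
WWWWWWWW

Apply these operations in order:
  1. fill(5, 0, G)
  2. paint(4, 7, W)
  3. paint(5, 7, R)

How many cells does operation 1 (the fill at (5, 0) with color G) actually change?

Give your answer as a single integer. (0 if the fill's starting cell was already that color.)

After op 1 fill(5,0,G) [39 cells changed]:
GGBBBWYY
GGGKKKGG
GGGGGGGG
GGGGGGGG
GGGGGGGG
GGGGGGGG

Answer: 39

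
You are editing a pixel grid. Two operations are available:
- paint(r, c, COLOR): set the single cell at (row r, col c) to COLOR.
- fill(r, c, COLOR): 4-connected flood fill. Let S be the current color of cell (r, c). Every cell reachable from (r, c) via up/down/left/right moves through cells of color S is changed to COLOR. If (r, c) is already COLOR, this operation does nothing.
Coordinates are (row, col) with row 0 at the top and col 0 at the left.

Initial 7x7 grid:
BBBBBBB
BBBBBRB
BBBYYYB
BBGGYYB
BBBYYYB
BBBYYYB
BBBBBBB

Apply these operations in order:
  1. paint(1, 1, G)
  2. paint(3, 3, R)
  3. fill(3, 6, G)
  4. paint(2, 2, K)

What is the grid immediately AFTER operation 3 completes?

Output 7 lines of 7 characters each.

Answer: GGGGGGG
GGGGGRG
GGGYYYG
GGGRYYG
GGGYYYG
GGGYYYG
GGGGGGG

Derivation:
After op 1 paint(1,1,G):
BBBBBBB
BGBBBRB
BBBYYYB
BBGGYYB
BBBYYYB
BBBYYYB
BBBBBBB
After op 2 paint(3,3,R):
BBBBBBB
BGBBBRB
BBBYYYB
BBGRYYB
BBBYYYB
BBBYYYB
BBBBBBB
After op 3 fill(3,6,G) [34 cells changed]:
GGGGGGG
GGGGGRG
GGGYYYG
GGGRYYG
GGGYYYG
GGGYYYG
GGGGGGG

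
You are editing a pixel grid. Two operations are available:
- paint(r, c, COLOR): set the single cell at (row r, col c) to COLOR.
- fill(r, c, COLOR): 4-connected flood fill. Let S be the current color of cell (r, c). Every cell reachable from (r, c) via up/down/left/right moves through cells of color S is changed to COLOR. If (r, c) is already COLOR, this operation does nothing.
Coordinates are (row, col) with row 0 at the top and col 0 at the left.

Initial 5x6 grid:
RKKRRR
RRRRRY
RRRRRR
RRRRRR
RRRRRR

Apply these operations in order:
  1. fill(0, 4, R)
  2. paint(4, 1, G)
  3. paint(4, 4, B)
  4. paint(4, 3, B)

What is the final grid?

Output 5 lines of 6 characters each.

After op 1 fill(0,4,R) [0 cells changed]:
RKKRRR
RRRRRY
RRRRRR
RRRRRR
RRRRRR
After op 2 paint(4,1,G):
RKKRRR
RRRRRY
RRRRRR
RRRRRR
RGRRRR
After op 3 paint(4,4,B):
RKKRRR
RRRRRY
RRRRRR
RRRRRR
RGRRBR
After op 4 paint(4,3,B):
RKKRRR
RRRRRY
RRRRRR
RRRRRR
RGRBBR

Answer: RKKRRR
RRRRRY
RRRRRR
RRRRRR
RGRBBR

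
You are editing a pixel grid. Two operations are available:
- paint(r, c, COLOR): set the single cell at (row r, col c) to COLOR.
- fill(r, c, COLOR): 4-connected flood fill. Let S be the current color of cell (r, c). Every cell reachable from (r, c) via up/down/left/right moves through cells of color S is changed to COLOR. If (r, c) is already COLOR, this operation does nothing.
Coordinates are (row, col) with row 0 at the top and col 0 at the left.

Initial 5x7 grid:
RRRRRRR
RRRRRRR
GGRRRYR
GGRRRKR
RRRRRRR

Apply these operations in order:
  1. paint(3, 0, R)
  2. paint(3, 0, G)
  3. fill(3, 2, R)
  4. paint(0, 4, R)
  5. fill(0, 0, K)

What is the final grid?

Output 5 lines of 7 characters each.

Answer: KKKKKKK
KKKKKKK
GGKKKYK
GGKKKKK
KKKKKKK

Derivation:
After op 1 paint(3,0,R):
RRRRRRR
RRRRRRR
GGRRRYR
RGRRRKR
RRRRRRR
After op 2 paint(3,0,G):
RRRRRRR
RRRRRRR
GGRRRYR
GGRRRKR
RRRRRRR
After op 3 fill(3,2,R) [0 cells changed]:
RRRRRRR
RRRRRRR
GGRRRYR
GGRRRKR
RRRRRRR
After op 4 paint(0,4,R):
RRRRRRR
RRRRRRR
GGRRRYR
GGRRRKR
RRRRRRR
After op 5 fill(0,0,K) [29 cells changed]:
KKKKKKK
KKKKKKK
GGKKKYK
GGKKKKK
KKKKKKK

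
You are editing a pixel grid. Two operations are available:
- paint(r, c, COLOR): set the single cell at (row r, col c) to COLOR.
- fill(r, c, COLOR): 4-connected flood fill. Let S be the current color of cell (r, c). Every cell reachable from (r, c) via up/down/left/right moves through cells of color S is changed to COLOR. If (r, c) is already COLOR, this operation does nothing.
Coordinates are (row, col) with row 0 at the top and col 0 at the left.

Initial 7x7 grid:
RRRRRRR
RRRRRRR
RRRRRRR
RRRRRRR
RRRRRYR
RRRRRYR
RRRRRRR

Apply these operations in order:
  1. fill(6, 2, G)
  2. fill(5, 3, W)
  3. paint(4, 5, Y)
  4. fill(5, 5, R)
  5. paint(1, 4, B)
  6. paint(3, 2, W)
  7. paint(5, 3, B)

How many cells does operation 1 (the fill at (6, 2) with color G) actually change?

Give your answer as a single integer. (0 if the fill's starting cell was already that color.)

After op 1 fill(6,2,G) [47 cells changed]:
GGGGGGG
GGGGGGG
GGGGGGG
GGGGGGG
GGGGGYG
GGGGGYG
GGGGGGG

Answer: 47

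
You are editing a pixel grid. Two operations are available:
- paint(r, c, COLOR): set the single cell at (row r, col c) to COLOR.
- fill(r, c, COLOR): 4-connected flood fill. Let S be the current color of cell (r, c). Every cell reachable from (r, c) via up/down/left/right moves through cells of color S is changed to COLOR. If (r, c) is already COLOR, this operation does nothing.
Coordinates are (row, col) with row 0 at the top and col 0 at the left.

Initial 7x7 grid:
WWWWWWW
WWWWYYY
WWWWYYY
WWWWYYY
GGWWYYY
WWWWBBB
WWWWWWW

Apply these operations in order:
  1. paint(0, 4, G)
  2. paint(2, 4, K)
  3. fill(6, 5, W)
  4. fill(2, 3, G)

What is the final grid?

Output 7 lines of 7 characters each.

After op 1 paint(0,4,G):
WWWWGWW
WWWWYYY
WWWWYYY
WWWWYYY
GGWWYYY
WWWWBBB
WWWWWWW
After op 2 paint(2,4,K):
WWWWGWW
WWWWYYY
WWWWKYY
WWWWYYY
GGWWYYY
WWWWBBB
WWWWWWW
After op 3 fill(6,5,W) [0 cells changed]:
WWWWGWW
WWWWYYY
WWWWKYY
WWWWYYY
GGWWYYY
WWWWBBB
WWWWWWW
After op 4 fill(2,3,G) [29 cells changed]:
GGGGGWW
GGGGYYY
GGGGKYY
GGGGYYY
GGGGYYY
GGGGBBB
GGGGGGG

Answer: GGGGGWW
GGGGYYY
GGGGKYY
GGGGYYY
GGGGYYY
GGGGBBB
GGGGGGG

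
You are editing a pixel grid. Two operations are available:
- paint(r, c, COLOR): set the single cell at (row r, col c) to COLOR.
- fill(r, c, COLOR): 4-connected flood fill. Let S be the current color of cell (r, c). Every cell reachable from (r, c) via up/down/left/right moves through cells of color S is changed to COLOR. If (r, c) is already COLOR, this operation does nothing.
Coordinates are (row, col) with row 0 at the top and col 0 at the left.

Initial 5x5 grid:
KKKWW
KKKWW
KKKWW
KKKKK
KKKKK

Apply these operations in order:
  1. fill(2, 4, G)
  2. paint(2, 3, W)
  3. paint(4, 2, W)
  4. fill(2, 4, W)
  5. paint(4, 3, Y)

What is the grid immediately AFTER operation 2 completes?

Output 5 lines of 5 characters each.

Answer: KKKGG
KKKGG
KKKWG
KKKKK
KKKKK

Derivation:
After op 1 fill(2,4,G) [6 cells changed]:
KKKGG
KKKGG
KKKGG
KKKKK
KKKKK
After op 2 paint(2,3,W):
KKKGG
KKKGG
KKKWG
KKKKK
KKKKK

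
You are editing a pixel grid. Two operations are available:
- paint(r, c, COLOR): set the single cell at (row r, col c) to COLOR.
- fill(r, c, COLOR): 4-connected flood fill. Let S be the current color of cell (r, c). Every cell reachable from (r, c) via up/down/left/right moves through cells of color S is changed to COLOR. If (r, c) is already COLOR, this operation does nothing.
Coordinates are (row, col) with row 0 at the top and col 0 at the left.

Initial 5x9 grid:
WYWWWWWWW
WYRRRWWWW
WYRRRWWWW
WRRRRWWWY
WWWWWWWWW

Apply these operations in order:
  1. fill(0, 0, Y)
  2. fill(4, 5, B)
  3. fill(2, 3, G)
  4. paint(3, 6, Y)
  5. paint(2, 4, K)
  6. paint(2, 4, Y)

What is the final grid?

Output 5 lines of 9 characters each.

Answer: BBBBBBBBB
BBGGGBBBB
BBGGYBBBB
BGGGGBYBB
BBBBBBBBB

Derivation:
After op 1 fill(0,0,Y) [31 cells changed]:
YYYYYYYYY
YYRRRYYYY
YYRRRYYYY
YRRRRYYYY
YYYYYYYYY
After op 2 fill(4,5,B) [35 cells changed]:
BBBBBBBBB
BBRRRBBBB
BBRRRBBBB
BRRRRBBBB
BBBBBBBBB
After op 3 fill(2,3,G) [10 cells changed]:
BBBBBBBBB
BBGGGBBBB
BBGGGBBBB
BGGGGBBBB
BBBBBBBBB
After op 4 paint(3,6,Y):
BBBBBBBBB
BBGGGBBBB
BBGGGBBBB
BGGGGBYBB
BBBBBBBBB
After op 5 paint(2,4,K):
BBBBBBBBB
BBGGGBBBB
BBGGKBBBB
BGGGGBYBB
BBBBBBBBB
After op 6 paint(2,4,Y):
BBBBBBBBB
BBGGGBBBB
BBGGYBBBB
BGGGGBYBB
BBBBBBBBB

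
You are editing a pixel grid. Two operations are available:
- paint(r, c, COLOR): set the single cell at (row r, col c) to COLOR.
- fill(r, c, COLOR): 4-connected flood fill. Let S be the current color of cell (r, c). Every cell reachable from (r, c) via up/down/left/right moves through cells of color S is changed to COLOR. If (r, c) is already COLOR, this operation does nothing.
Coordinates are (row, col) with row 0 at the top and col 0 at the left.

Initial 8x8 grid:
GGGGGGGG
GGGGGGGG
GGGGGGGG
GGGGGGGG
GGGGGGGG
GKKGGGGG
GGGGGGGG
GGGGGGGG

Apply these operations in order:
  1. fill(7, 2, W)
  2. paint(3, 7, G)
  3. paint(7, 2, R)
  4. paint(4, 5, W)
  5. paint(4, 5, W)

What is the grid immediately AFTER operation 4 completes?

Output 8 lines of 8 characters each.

After op 1 fill(7,2,W) [62 cells changed]:
WWWWWWWW
WWWWWWWW
WWWWWWWW
WWWWWWWW
WWWWWWWW
WKKWWWWW
WWWWWWWW
WWWWWWWW
After op 2 paint(3,7,G):
WWWWWWWW
WWWWWWWW
WWWWWWWW
WWWWWWWG
WWWWWWWW
WKKWWWWW
WWWWWWWW
WWWWWWWW
After op 3 paint(7,2,R):
WWWWWWWW
WWWWWWWW
WWWWWWWW
WWWWWWWG
WWWWWWWW
WKKWWWWW
WWWWWWWW
WWRWWWWW
After op 4 paint(4,5,W):
WWWWWWWW
WWWWWWWW
WWWWWWWW
WWWWWWWG
WWWWWWWW
WKKWWWWW
WWWWWWWW
WWRWWWWW

Answer: WWWWWWWW
WWWWWWWW
WWWWWWWW
WWWWWWWG
WWWWWWWW
WKKWWWWW
WWWWWWWW
WWRWWWWW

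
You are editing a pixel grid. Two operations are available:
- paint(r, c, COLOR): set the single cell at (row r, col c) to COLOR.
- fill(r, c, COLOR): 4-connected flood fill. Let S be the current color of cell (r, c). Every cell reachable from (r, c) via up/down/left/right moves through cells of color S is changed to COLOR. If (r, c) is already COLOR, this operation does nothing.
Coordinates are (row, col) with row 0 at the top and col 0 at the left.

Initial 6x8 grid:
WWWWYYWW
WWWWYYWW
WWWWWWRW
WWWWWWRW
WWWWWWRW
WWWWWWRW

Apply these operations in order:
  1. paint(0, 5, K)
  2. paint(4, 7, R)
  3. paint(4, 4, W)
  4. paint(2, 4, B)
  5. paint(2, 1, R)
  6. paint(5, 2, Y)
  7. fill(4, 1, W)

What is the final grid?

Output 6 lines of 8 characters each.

After op 1 paint(0,5,K):
WWWWYKWW
WWWWYYWW
WWWWWWRW
WWWWWWRW
WWWWWWRW
WWWWWWRW
After op 2 paint(4,7,R):
WWWWYKWW
WWWWYYWW
WWWWWWRW
WWWWWWRW
WWWWWWRR
WWWWWWRW
After op 3 paint(4,4,W):
WWWWYKWW
WWWWYYWW
WWWWWWRW
WWWWWWRW
WWWWWWRR
WWWWWWRW
After op 4 paint(2,4,B):
WWWWYKWW
WWWWYYWW
WWWWBWRW
WWWWWWRW
WWWWWWRR
WWWWWWRW
After op 5 paint(2,1,R):
WWWWYKWW
WWWWYYWW
WRWWBWRW
WWWWWWRW
WWWWWWRR
WWWWWWRW
After op 6 paint(5,2,Y):
WWWWYKWW
WWWWYYWW
WRWWBWRW
WWWWWWRW
WWWWWWRR
WWYWWWRW
After op 7 fill(4,1,W) [0 cells changed]:
WWWWYKWW
WWWWYYWW
WRWWBWRW
WWWWWWRW
WWWWWWRR
WWYWWWRW

Answer: WWWWYKWW
WWWWYYWW
WRWWBWRW
WWWWWWRW
WWWWWWRR
WWYWWWRW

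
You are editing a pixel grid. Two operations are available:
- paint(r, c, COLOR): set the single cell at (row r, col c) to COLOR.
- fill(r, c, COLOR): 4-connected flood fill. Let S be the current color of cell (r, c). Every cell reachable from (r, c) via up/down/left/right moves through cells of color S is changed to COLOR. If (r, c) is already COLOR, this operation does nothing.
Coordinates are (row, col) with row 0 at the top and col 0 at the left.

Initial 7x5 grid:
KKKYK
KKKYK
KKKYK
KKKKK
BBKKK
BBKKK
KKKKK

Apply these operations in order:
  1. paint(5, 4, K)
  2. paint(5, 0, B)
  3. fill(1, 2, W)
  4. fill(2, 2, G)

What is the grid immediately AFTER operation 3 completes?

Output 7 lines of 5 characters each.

Answer: WWWYW
WWWYW
WWWYW
WWWWW
BBWWW
BBWWW
WWWWW

Derivation:
After op 1 paint(5,4,K):
KKKYK
KKKYK
KKKYK
KKKKK
BBKKK
BBKKK
KKKKK
After op 2 paint(5,0,B):
KKKYK
KKKYK
KKKYK
KKKKK
BBKKK
BBKKK
KKKKK
After op 3 fill(1,2,W) [28 cells changed]:
WWWYW
WWWYW
WWWYW
WWWWW
BBWWW
BBWWW
WWWWW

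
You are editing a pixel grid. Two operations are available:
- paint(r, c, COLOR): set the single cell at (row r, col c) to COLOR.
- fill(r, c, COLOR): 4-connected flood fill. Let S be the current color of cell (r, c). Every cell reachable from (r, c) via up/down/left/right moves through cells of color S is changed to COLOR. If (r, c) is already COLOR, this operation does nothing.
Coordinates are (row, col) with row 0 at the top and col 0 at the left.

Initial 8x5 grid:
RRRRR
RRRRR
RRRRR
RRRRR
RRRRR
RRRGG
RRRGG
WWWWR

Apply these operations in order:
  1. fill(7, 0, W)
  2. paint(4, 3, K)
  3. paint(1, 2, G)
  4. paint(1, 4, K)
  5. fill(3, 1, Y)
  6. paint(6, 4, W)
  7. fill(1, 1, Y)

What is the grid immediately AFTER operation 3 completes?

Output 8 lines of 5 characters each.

After op 1 fill(7,0,W) [0 cells changed]:
RRRRR
RRRRR
RRRRR
RRRRR
RRRRR
RRRGG
RRRGG
WWWWR
After op 2 paint(4,3,K):
RRRRR
RRRRR
RRRRR
RRRRR
RRRKR
RRRGG
RRRGG
WWWWR
After op 3 paint(1,2,G):
RRRRR
RRGRR
RRRRR
RRRRR
RRRKR
RRRGG
RRRGG
WWWWR

Answer: RRRRR
RRGRR
RRRRR
RRRRR
RRRKR
RRRGG
RRRGG
WWWWR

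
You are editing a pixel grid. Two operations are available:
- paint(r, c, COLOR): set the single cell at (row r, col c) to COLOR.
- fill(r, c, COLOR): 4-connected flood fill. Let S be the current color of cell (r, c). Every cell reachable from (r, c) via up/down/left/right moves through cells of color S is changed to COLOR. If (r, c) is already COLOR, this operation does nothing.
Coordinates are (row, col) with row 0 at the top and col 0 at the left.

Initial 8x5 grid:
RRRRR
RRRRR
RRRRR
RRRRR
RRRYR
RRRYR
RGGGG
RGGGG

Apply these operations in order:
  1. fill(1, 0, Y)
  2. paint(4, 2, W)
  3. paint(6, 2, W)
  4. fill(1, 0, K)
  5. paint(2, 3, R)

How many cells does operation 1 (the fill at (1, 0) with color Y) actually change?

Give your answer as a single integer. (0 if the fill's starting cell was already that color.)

After op 1 fill(1,0,Y) [30 cells changed]:
YYYYY
YYYYY
YYYYY
YYYYY
YYYYY
YYYYY
YGGGG
YGGGG

Answer: 30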